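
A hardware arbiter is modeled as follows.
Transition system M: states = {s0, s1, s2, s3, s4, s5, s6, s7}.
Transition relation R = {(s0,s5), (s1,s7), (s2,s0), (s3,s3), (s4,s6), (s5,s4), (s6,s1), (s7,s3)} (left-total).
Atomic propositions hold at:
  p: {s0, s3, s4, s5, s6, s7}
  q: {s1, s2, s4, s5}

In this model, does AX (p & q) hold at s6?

No

Sat(p & q) = {s4, s5}
Sat(AX (p & q)) = {s : every successor in {s4, s5}} = {s0, s5}
s6 ∉ Sat(AX (p & q)) = {s0, s5}, so the formula does not hold at s6.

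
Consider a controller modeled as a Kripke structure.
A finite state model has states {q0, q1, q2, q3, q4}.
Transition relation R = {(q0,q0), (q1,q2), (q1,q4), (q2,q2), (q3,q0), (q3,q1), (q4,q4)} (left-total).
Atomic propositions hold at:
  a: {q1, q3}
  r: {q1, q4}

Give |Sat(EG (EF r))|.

EF r: least fixpoint, start Z0 = {q1, q4}, add states with some successor in Z. Z1 = {q1, q3, q4}; fixed.
Sat(EF r) = {q1, q3, q4}
EG (EF r): greatest fixpoint, start Z0 = {q1, q3, q4}, keep only states in Sat with some successor in Z. Already a fixed point.
Sat(EG (EF r)) = {q1, q3, q4}
|Sat(EG (EF r))| = |{q1, q3, q4}| = 3.

3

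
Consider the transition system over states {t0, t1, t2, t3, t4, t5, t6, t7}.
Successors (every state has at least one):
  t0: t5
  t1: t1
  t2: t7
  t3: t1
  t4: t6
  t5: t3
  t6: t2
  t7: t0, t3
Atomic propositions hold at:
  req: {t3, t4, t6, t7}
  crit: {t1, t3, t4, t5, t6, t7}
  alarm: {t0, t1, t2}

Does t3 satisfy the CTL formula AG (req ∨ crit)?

Yes

Sat(req ∨ crit) = {t1, t3, t4, t5, t6, t7}
AG (req ∨ crit): greatest fixpoint, start Z0 = {t1, t3, t4, t5, t6, t7}, keep only states in Sat with every successor in Z. Z1 = {t1, t3, t4, t5}; Z2 = {t1, t3, t5}; fixed.
Sat(AG (req ∨ crit)) = {t1, t3, t5}
t3 ∈ Sat(AG (req ∨ crit)) = {t1, t3, t5}, so the formula holds at t3.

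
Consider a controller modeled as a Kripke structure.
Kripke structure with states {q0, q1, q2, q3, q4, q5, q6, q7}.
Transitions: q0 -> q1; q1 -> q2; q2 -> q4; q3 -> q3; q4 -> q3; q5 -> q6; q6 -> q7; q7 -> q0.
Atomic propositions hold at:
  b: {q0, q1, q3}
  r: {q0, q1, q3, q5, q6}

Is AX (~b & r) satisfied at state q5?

Yes

Sat(~b) = {q2, q4, q5, q6, q7}
Sat(~b & r) = {q5, q6}
Sat(AX (~b & r)) = {s : every successor in {q5, q6}} = {q5}
q5 ∈ Sat(AX (~b & r)) = {q5}, so the formula holds at q5.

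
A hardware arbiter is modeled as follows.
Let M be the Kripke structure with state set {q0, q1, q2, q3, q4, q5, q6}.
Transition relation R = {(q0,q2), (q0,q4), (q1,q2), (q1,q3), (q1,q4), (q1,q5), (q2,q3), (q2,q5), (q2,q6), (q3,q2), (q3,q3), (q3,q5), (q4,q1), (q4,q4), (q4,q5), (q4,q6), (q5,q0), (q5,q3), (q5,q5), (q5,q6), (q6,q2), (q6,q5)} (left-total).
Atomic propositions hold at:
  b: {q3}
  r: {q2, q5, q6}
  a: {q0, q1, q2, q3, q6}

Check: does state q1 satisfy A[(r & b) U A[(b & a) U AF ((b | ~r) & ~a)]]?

No

Sat(r & b) = ∅
Sat(b & a) = {q3}
Sat(~r) = {q0, q1, q3, q4}
Sat(b | ~r) = {q0, q1, q3, q4}
Sat(~a) = {q4, q5}
Sat((b | ~r) & ~a) = {q4}
AF ((b | ~r) & ~a): least fixpoint, start Z0 = {q4}, add states with every successor in Z. Already a fixed point.
Sat(AF ((b | ~r) & ~a)) = {q4}
A[(b & a) U AF ((b | ~r) & ~a)]: least fixpoint, start Z0 = Sat(AF ((b | ~r) & ~a)) = {q4}, add states in Sat(b & a) with every successor in Z. Already a fixed point.
Sat(A[(b & a) U AF ((b | ~r) & ~a)]) = {q4}
A[(r & b) U A[(b & a) U AF ((b | ~r) & ~a)]]: least fixpoint, start Z0 = Sat(A[(b & a) U AF ((b | ~r) & ~a)]) = {q4}, add states in Sat(r & b) with every successor in Z. Already a fixed point.
Sat(A[(r & b) U A[(b & a) U AF ((b | ~r) & ~a)]]) = {q4}
q1 ∉ Sat(A[(r & b) U A[(b & a) U AF ((b | ~r) & ~a)]]) = {q4}, so the formula does not hold at q1.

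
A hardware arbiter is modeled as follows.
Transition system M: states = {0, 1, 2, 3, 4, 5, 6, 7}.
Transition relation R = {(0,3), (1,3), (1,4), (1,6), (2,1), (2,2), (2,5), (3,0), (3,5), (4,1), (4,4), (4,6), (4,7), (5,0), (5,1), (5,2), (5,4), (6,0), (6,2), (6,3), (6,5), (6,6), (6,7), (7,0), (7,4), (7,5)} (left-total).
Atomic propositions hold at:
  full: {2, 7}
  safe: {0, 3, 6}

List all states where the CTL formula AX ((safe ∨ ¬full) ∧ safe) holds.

{0}

Sat(¬full) = {0, 1, 3, 4, 5, 6}
Sat(safe ∨ ¬full) = {0, 1, 3, 4, 5, 6}
Sat((safe ∨ ¬full) ∧ safe) = {0, 3, 6}
Sat(AX ((safe ∨ ¬full) ∧ safe)) = {s : every successor in {0, 3, 6}} = {0}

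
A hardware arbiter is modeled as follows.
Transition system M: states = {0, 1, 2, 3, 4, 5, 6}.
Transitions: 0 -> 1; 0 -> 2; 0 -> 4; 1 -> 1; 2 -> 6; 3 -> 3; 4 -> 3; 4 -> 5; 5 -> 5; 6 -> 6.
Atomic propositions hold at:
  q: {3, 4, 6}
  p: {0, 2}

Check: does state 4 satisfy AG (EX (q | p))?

No

Sat(q | p) = {0, 2, 3, 4, 6}
Sat(EX (q | p)) = {s : some successor in {0, 2, 3, 4, 6}} = {0, 2, 3, 4, 6}
AG (EX (q | p)): greatest fixpoint, start Z0 = {0, 2, 3, 4, 6}, keep only states in Sat with every successor in Z. Z1 = {2, 3, 6}; fixed.
Sat(AG (EX (q | p))) = {2, 3, 6}
4 ∉ Sat(AG (EX (q | p))) = {2, 3, 6}, so the formula does not hold at 4.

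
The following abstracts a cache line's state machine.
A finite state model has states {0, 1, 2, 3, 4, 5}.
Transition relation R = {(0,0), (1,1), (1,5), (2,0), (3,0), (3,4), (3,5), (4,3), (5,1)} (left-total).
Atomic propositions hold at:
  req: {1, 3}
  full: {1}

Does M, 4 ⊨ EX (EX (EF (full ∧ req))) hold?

Yes

Sat(full ∧ req) = {1}
EF (full ∧ req): least fixpoint, start Z0 = {1}, add states with some successor in Z. Z1 = {1, 5}; Z2 = {1, 3, 5}; Z3 = {1, 3, 4, 5}; fixed.
Sat(EF (full ∧ req)) = {1, 3, 4, 5}
Sat(EX (EF (full ∧ req))) = {s : some successor in {1, 3, 4, 5}} = {1, 3, 4, 5}
Sat(EX (EX (EF (full ∧ req)))) = {s : some successor in {1, 3, 4, 5}} = {1, 3, 4, 5}
4 ∈ Sat(EX (EX (EF (full ∧ req)))) = {1, 3, 4, 5}, so the formula holds at 4.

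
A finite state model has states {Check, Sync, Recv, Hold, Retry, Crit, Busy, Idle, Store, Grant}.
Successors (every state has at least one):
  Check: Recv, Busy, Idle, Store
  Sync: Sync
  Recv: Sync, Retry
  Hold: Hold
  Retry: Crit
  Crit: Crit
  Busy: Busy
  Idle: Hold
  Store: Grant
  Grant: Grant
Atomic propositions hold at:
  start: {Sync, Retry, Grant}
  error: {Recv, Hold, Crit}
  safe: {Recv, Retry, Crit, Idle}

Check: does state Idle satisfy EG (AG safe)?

No

AG safe: greatest fixpoint, start Z0 = {Recv, Retry, Crit, Idle}, keep only states in Sat with every successor in Z. Z1 = {Retry, Crit}; fixed.
Sat(AG safe) = {Retry, Crit}
EG (AG safe): greatest fixpoint, start Z0 = {Retry, Crit}, keep only states in Sat with some successor in Z. Already a fixed point.
Sat(EG (AG safe)) = {Retry, Crit}
Idle ∉ Sat(EG (AG safe)) = {Retry, Crit}, so the formula does not hold at Idle.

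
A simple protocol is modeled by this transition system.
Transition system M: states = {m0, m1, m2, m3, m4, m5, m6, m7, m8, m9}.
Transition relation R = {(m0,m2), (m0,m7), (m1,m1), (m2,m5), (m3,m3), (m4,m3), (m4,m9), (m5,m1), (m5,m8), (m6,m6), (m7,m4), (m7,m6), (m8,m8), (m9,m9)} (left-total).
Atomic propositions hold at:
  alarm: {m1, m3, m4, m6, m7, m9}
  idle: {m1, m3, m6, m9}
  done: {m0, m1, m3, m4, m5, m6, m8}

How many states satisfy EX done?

8

Sat(EX done) = {s : some successor in {m0, m1, m3, m4, m5, m6, m8}} = {m1, m2, m3, m4, m5, m6, m7, m8}
|Sat(EX done)| = |{m1, m2, m3, m4, m5, m6, m7, m8}| = 8.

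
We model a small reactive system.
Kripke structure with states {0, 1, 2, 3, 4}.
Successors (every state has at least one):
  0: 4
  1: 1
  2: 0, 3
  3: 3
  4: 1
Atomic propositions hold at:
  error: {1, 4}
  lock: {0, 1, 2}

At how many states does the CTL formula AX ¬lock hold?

2

Sat(¬lock) = {3, 4}
Sat(AX ¬lock) = {s : every successor in {3, 4}} = {0, 3}
|Sat(AX ¬lock)| = |{0, 3}| = 2.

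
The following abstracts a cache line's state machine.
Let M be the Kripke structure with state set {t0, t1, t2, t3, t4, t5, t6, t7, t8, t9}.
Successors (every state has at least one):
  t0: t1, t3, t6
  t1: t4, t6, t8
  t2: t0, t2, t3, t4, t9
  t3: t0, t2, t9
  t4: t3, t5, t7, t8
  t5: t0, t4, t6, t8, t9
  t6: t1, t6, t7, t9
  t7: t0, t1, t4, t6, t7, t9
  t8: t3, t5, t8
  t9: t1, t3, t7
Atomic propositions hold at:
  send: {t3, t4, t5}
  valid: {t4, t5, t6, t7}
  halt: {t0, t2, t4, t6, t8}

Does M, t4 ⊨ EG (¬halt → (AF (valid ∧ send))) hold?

Yes

Sat(¬halt) = {t1, t3, t5, t7, t9}
Sat(valid ∧ send) = {t4, t5}
AF (valid ∧ send): least fixpoint, start Z0 = {t4, t5}, add states with every successor in Z. Already a fixed point.
Sat(AF (valid ∧ send)) = {t4, t5}
Sat(¬halt → (AF (valid ∧ send))) = {t0, t2, t4, t5, t6, t8}
EG (¬halt → (AF (valid ∧ send))): greatest fixpoint, start Z0 = {t0, t2, t4, t5, t6, t8}, keep only states in Sat with some successor in Z. Already a fixed point.
Sat(EG (¬halt → (AF (valid ∧ send)))) = {t0, t2, t4, t5, t6, t8}
t4 ∈ Sat(EG (¬halt → (AF (valid ∧ send)))) = {t0, t2, t4, t5, t6, t8}, so the formula holds at t4.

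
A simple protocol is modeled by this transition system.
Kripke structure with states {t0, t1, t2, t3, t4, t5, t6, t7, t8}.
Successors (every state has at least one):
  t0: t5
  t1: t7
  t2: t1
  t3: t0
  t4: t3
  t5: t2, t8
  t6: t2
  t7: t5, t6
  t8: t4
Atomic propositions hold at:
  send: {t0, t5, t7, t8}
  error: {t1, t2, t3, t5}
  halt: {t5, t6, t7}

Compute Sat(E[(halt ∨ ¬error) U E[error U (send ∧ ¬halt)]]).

Sat(¬error) = {t0, t4, t6, t7, t8}
Sat(halt ∨ ¬error) = {t0, t4, t5, t6, t7, t8}
Sat(¬halt) = {t0, t1, t2, t3, t4, t8}
Sat(send ∧ ¬halt) = {t0, t8}
E[error U (send ∧ ¬halt)]: least fixpoint, start Z0 = Sat((send ∧ ¬halt)) = {t0, t8}, add states in Sat(error) with some successor in Z. Z1 = {t0, t3, t5, t8}; fixed.
Sat(E[error U (send ∧ ¬halt)]) = {t0, t3, t5, t8}
E[(halt ∨ ¬error) U E[error U (send ∧ ¬halt)]]: least fixpoint, start Z0 = Sat(E[error U (send ∧ ¬halt)]) = {t0, t3, t5, t8}, add states in Sat(halt ∨ ¬error) with some successor in Z. Z1 = {t0, t3, t4, t5, t7, t8}; fixed.
Sat(E[(halt ∨ ¬error) U E[error U (send ∧ ¬halt)]]) = {t0, t3, t4, t5, t7, t8}

{t0, t3, t4, t5, t7, t8}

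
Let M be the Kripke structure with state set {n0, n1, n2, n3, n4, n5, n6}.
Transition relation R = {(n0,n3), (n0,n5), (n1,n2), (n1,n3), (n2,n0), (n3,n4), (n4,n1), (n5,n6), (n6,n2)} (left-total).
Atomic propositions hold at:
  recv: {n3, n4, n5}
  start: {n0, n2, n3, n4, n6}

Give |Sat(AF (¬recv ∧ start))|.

4

Sat(¬recv) = {n0, n1, n2, n6}
Sat(¬recv ∧ start) = {n0, n2, n6}
AF (¬recv ∧ start): least fixpoint, start Z0 = {n0, n2, n6}, add states with every successor in Z. Z1 = {n0, n2, n5, n6}; fixed.
Sat(AF (¬recv ∧ start)) = {n0, n2, n5, n6}
|Sat(AF (¬recv ∧ start))| = |{n0, n2, n5, n6}| = 4.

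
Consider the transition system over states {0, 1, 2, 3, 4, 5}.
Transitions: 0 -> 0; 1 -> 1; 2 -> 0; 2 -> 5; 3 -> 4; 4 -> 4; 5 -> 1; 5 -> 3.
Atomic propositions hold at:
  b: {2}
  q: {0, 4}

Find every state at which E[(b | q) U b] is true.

Sat(b | q) = {0, 2, 4}
E[(b | q) U b]: least fixpoint, start Z0 = Sat(b) = {2}, add states in Sat(b | q) with some successor in Z. Already a fixed point.
Sat(E[(b | q) U b]) = {2}

{2}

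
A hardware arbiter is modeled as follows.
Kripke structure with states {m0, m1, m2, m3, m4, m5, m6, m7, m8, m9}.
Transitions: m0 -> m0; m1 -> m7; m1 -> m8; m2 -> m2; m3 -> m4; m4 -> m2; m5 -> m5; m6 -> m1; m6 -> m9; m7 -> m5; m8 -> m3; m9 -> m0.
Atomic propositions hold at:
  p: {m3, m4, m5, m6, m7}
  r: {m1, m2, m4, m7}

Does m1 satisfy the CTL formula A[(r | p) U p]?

No

Sat(r | p) = {m1, m2, m3, m4, m5, m6, m7}
A[(r | p) U p]: least fixpoint, start Z0 = Sat(p) = {m3, m4, m5, m6, m7}, add states in Sat(r | p) with every successor in Z. Already a fixed point.
Sat(A[(r | p) U p]) = {m3, m4, m5, m6, m7}
m1 ∉ Sat(A[(r | p) U p]) = {m3, m4, m5, m6, m7}, so the formula does not hold at m1.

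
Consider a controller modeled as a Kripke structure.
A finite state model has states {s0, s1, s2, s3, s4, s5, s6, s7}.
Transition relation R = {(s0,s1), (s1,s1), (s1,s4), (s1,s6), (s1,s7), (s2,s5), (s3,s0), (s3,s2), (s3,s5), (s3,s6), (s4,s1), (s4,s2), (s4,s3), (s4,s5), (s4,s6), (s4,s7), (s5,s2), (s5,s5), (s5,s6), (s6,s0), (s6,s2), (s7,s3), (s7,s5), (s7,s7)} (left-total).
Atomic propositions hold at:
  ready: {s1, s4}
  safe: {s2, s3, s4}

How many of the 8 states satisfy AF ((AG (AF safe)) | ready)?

AF safe: least fixpoint, start Z0 = {s2, s3, s4}, add states with every successor in Z. Already a fixed point.
Sat(AF safe) = {s2, s3, s4}
AG (AF safe): greatest fixpoint, start Z0 = {s2, s3, s4}, keep only states in Sat with every successor in Z. Z1 = ∅; fixed.
Sat(AG (AF safe)) = ∅
Sat((AG (AF safe)) | ready) = {s1, s4}
AF ((AG (AF safe)) | ready): least fixpoint, start Z0 = {s1, s4}, add states with every successor in Z. Z1 = {s0, s1, s4}; fixed.
Sat(AF ((AG (AF safe)) | ready)) = {s0, s1, s4}
|Sat(AF ((AG (AF safe)) | ready))| = |{s0, s1, s4}| = 3.

3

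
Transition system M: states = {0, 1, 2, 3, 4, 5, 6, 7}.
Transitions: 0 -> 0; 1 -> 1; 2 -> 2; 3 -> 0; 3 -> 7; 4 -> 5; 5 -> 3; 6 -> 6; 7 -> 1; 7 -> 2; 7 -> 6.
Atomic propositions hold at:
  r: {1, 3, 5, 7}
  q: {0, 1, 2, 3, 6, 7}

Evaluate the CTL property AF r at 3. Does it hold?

AF r: least fixpoint, start Z0 = {1, 3, 5, 7}, add states with every successor in Z. Z1 = {1, 3, 4, 5, 7}; fixed.
Sat(AF r) = {1, 3, 4, 5, 7}
3 ∈ Sat(AF r) = {1, 3, 4, 5, 7}, so the formula holds at 3.

Yes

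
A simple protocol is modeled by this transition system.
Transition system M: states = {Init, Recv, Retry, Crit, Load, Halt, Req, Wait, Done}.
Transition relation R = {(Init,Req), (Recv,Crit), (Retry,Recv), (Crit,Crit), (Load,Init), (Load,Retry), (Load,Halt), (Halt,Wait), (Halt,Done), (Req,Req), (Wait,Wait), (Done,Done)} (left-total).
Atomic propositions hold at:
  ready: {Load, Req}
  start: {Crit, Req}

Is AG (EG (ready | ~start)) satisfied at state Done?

Yes

Sat(~start) = {Init, Recv, Retry, Load, Halt, Wait, Done}
Sat(ready | ~start) = {Init, Recv, Retry, Load, Halt, Req, Wait, Done}
EG (ready | ~start): greatest fixpoint, start Z0 = {Init, Recv, Retry, Load, Halt, Req, Wait, Done}, keep only states in Sat with some successor in Z. Z1 = {Init, Retry, Load, Halt, Req, Wait, Done}; Z2 = {Init, Load, Halt, Req, Wait, Done}; fixed.
Sat(EG (ready | ~start)) = {Init, Load, Halt, Req, Wait, Done}
AG (EG (ready | ~start)): greatest fixpoint, start Z0 = {Init, Load, Halt, Req, Wait, Done}, keep only states in Sat with every successor in Z. Z1 = {Init, Halt, Req, Wait, Done}; fixed.
Sat(AG (EG (ready | ~start))) = {Init, Halt, Req, Wait, Done}
Done ∈ Sat(AG (EG (ready | ~start))) = {Init, Halt, Req, Wait, Done}, so the formula holds at Done.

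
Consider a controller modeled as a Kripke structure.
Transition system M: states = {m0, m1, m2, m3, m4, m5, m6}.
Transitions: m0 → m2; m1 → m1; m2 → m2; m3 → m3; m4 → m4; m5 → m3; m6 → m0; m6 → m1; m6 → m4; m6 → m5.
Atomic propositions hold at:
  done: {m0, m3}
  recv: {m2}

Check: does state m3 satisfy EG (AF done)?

Yes

AF done: least fixpoint, start Z0 = {m0, m3}, add states with every successor in Z. Z1 = {m0, m3, m5}; fixed.
Sat(AF done) = {m0, m3, m5}
EG (AF done): greatest fixpoint, start Z0 = {m0, m3, m5}, keep only states in Sat with some successor in Z. Z1 = {m3, m5}; fixed.
Sat(EG (AF done)) = {m3, m5}
m3 ∈ Sat(EG (AF done)) = {m3, m5}, so the formula holds at m3.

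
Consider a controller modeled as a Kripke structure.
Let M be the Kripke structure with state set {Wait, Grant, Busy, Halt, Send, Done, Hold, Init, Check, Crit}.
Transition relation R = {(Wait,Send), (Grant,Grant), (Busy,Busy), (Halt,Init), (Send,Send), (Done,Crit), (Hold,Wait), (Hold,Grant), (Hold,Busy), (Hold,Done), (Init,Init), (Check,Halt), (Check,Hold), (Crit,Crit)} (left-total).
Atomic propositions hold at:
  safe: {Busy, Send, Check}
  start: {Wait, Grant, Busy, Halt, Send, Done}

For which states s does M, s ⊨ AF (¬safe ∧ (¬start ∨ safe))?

Sat(¬safe) = {Wait, Grant, Halt, Done, Hold, Init, Crit}
Sat(¬start) = {Hold, Init, Check, Crit}
Sat(¬start ∨ safe) = {Busy, Send, Hold, Init, Check, Crit}
Sat(¬safe ∧ (¬start ∨ safe)) = {Hold, Init, Crit}
AF (¬safe ∧ (¬start ∨ safe)): least fixpoint, start Z0 = {Hold, Init, Crit}, add states with every successor in Z. Z1 = {Halt, Done, Hold, Init, Crit}; Z2 = {Halt, Done, Hold, Init, Check, Crit}; fixed.
Sat(AF (¬safe ∧ (¬start ∨ safe))) = {Halt, Done, Hold, Init, Check, Crit}

{Halt, Done, Hold, Init, Check, Crit}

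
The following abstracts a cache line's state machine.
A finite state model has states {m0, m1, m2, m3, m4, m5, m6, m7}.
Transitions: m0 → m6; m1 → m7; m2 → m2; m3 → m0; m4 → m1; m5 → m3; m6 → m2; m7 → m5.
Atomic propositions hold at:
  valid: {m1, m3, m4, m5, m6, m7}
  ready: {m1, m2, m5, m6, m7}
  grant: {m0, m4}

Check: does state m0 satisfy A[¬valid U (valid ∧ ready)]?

Sat(¬valid) = {m0, m2}
Sat(valid ∧ ready) = {m1, m5, m6, m7}
A[¬valid U (valid ∧ ready)]: least fixpoint, start Z0 = Sat((valid ∧ ready)) = {m1, m5, m6, m7}, add states in Sat(¬valid) with every successor in Z. Z1 = {m0, m1, m5, m6, m7}; fixed.
Sat(A[¬valid U (valid ∧ ready)]) = {m0, m1, m5, m6, m7}
m0 ∈ Sat(A[¬valid U (valid ∧ ready)]) = {m0, m1, m5, m6, m7}, so the formula holds at m0.

Yes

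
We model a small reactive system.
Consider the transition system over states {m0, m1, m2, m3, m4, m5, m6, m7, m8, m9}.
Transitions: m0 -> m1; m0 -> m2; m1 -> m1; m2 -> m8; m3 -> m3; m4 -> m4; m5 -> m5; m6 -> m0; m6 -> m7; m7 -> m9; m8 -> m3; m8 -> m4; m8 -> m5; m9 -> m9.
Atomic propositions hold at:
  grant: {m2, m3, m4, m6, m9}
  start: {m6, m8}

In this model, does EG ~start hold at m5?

Yes

Sat(~start) = {m0, m1, m2, m3, m4, m5, m7, m9}
EG ~start: greatest fixpoint, start Z0 = {m0, m1, m2, m3, m4, m5, m7, m9}, keep only states in Sat with some successor in Z. Z1 = {m0, m1, m3, m4, m5, m7, m9}; fixed.
Sat(EG ~start) = {m0, m1, m3, m4, m5, m7, m9}
m5 ∈ Sat(EG ~start) = {m0, m1, m3, m4, m5, m7, m9}, so the formula holds at m5.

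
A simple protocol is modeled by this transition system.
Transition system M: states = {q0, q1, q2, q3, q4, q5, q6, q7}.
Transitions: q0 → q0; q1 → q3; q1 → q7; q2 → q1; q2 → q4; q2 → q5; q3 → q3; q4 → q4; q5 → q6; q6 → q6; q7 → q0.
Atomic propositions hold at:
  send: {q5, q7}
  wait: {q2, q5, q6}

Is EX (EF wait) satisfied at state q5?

Yes

EF wait: least fixpoint, start Z0 = {q2, q5, q6}, add states with some successor in Z. Already a fixed point.
Sat(EF wait) = {q2, q5, q6}
Sat(EX (EF wait)) = {s : some successor in {q2, q5, q6}} = {q2, q5, q6}
q5 ∈ Sat(EX (EF wait)) = {q2, q5, q6}, so the formula holds at q5.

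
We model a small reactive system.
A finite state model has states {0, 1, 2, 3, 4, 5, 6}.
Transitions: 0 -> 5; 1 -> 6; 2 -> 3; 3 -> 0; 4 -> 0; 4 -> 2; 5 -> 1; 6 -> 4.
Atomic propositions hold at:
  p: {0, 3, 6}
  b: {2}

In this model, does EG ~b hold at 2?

No

Sat(~b) = {0, 1, 3, 4, 5, 6}
EG ~b: greatest fixpoint, start Z0 = {0, 1, 3, 4, 5, 6}, keep only states in Sat with some successor in Z. Already a fixed point.
Sat(EG ~b) = {0, 1, 3, 4, 5, 6}
2 ∉ Sat(EG ~b) = {0, 1, 3, 4, 5, 6}, so the formula does not hold at 2.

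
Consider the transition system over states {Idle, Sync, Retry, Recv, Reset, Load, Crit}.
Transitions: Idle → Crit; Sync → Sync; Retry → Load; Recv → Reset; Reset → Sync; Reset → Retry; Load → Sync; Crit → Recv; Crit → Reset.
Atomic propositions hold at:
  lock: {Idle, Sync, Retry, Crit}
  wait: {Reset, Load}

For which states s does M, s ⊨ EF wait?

{Idle, Retry, Recv, Reset, Load, Crit}

EF wait: least fixpoint, start Z0 = {Reset, Load}, add states with some successor in Z. Z1 = {Retry, Recv, Reset, Load, Crit}; Z2 = {Idle, Retry, Recv, Reset, Load, Crit}; fixed.
Sat(EF wait) = {Idle, Retry, Recv, Reset, Load, Crit}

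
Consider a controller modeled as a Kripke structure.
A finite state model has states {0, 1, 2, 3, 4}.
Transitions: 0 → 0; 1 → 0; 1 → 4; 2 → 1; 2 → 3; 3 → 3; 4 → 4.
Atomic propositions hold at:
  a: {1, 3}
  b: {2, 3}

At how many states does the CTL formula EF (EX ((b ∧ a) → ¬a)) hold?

4

Sat(b ∧ a) = {3}
Sat(¬a) = {0, 2, 4}
Sat((b ∧ a) → ¬a) = {0, 1, 2, 4}
Sat(EX ((b ∧ a) → ¬a)) = {s : some successor in {0, 1, 2, 4}} = {0, 1, 2, 4}
EF (EX ((b ∧ a) → ¬a)): least fixpoint, start Z0 = {0, 1, 2, 4}, add states with some successor in Z. Already a fixed point.
Sat(EF (EX ((b ∧ a) → ¬a))) = {0, 1, 2, 4}
|Sat(EF (EX ((b ∧ a) → ¬a)))| = |{0, 1, 2, 4}| = 4.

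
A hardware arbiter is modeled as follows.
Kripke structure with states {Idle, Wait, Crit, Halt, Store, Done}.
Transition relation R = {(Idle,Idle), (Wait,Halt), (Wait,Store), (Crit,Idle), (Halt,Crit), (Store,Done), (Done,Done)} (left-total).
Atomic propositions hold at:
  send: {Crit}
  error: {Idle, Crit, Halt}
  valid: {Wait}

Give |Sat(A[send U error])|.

3

A[send U error]: least fixpoint, start Z0 = Sat(error) = {Idle, Crit, Halt}, add states in Sat(send) with every successor in Z. Already a fixed point.
Sat(A[send U error]) = {Idle, Crit, Halt}
|Sat(A[send U error])| = |{Idle, Crit, Halt}| = 3.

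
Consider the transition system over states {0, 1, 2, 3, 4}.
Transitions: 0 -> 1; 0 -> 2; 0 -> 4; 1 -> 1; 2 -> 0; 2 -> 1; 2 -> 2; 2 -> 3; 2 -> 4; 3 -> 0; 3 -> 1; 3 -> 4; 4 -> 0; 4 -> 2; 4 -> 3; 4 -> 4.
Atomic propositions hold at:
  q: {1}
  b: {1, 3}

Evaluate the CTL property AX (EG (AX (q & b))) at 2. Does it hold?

Sat(q & b) = {1}
Sat(AX (q & b)) = {s : every successor in {1}} = {1}
EG (AX (q & b)): greatest fixpoint, start Z0 = {1}, keep only states in Sat with some successor in Z. Already a fixed point.
Sat(EG (AX (q & b))) = {1}
Sat(AX (EG (AX (q & b)))) = {s : every successor in {1}} = {1}
2 ∉ Sat(AX (EG (AX (q & b)))) = {1}, so the formula does not hold at 2.

No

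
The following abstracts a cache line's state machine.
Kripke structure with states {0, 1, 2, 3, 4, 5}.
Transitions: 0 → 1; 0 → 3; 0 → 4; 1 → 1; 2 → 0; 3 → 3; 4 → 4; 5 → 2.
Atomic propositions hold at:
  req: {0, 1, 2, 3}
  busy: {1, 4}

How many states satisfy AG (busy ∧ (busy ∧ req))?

1

Sat(busy ∧ req) = {1}
Sat(busy ∧ (busy ∧ req)) = {1}
AG (busy ∧ (busy ∧ req)): greatest fixpoint, start Z0 = {1}, keep only states in Sat with every successor in Z. Already a fixed point.
Sat(AG (busy ∧ (busy ∧ req))) = {1}
|Sat(AG (busy ∧ (busy ∧ req)))| = |{1}| = 1.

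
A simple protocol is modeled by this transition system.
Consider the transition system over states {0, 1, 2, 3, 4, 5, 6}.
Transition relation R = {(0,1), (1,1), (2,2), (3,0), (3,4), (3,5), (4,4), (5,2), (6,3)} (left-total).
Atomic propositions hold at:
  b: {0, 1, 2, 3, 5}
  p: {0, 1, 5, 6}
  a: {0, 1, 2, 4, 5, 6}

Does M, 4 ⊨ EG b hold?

EG b: greatest fixpoint, start Z0 = {0, 1, 2, 3, 5}, keep only states in Sat with some successor in Z. Already a fixed point.
Sat(EG b) = {0, 1, 2, 3, 5}
4 ∉ Sat(EG b) = {0, 1, 2, 3, 5}, so the formula does not hold at 4.

No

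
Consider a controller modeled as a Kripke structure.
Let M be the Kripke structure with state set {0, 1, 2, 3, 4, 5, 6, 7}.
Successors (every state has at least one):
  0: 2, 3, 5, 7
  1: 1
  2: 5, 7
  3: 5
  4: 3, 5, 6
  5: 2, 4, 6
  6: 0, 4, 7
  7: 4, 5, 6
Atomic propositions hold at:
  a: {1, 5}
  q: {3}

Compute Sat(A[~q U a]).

Sat(~q) = {0, 1, 2, 4, 5, 6, 7}
A[~q U a]: least fixpoint, start Z0 = Sat(a) = {1, 5}, add states in Sat(~q) with every successor in Z. Already a fixed point.
Sat(A[~q U a]) = {1, 5}

{1, 5}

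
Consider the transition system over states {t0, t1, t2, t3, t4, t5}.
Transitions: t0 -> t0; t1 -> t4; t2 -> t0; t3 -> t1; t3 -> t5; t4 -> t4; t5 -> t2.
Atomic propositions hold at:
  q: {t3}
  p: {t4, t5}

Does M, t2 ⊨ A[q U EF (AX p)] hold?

Sat(AX p) = {s : every successor in {t4, t5}} = {t1, t4}
EF (AX p): least fixpoint, start Z0 = {t1, t4}, add states with some successor in Z. Z1 = {t1, t3, t4}; fixed.
Sat(EF (AX p)) = {t1, t3, t4}
A[q U EF (AX p)]: least fixpoint, start Z0 = Sat(EF (AX p)) = {t1, t3, t4}, add states in Sat(q) with every successor in Z. Already a fixed point.
Sat(A[q U EF (AX p)]) = {t1, t3, t4}
t2 ∉ Sat(A[q U EF (AX p)]) = {t1, t3, t4}, so the formula does not hold at t2.

No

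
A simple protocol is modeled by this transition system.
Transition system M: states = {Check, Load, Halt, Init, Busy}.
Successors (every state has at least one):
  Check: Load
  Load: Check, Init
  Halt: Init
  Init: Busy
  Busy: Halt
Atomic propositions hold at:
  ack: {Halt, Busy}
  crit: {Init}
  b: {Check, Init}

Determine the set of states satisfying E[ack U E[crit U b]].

{Check, Halt, Init, Busy}

E[crit U b]: least fixpoint, start Z0 = Sat(b) = {Check, Init}, add states in Sat(crit) with some successor in Z. Already a fixed point.
Sat(E[crit U b]) = {Check, Init}
E[ack U E[crit U b]]: least fixpoint, start Z0 = Sat(E[crit U b]) = {Check, Init}, add states in Sat(ack) with some successor in Z. Z1 = {Check, Halt, Init}; Z2 = {Check, Halt, Init, Busy}; fixed.
Sat(E[ack U E[crit U b]]) = {Check, Halt, Init, Busy}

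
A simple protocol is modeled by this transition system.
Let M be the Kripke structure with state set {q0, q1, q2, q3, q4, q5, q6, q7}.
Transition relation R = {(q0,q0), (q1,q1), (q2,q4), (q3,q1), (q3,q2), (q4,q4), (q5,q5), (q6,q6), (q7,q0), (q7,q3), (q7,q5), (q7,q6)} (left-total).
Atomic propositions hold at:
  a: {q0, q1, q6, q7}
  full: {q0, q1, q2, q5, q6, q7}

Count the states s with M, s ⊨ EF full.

7

EF full: least fixpoint, start Z0 = {q0, q1, q2, q5, q6, q7}, add states with some successor in Z. Z1 = {q0, q1, q2, q3, q5, q6, q7}; fixed.
Sat(EF full) = {q0, q1, q2, q3, q5, q6, q7}
|Sat(EF full)| = |{q0, q1, q2, q3, q5, q6, q7}| = 7.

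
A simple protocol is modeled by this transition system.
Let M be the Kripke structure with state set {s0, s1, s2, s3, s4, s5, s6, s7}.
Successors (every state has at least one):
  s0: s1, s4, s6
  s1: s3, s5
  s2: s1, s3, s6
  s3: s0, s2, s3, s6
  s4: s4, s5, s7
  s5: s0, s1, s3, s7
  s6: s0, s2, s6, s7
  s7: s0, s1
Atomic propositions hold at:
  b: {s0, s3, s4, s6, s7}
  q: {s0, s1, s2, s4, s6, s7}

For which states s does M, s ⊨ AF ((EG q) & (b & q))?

{s0, s4, s6, s7}

EG q: greatest fixpoint, start Z0 = {s0, s1, s2, s4, s6, s7}, keep only states in Sat with some successor in Z. Z1 = {s0, s2, s4, s6, s7}; fixed.
Sat(EG q) = {s0, s2, s4, s6, s7}
Sat(b & q) = {s0, s4, s6, s7}
Sat((EG q) & (b & q)) = {s0, s4, s6, s7}
AF ((EG q) & (b & q)): least fixpoint, start Z0 = {s0, s4, s6, s7}, add states with every successor in Z. Already a fixed point.
Sat(AF ((EG q) & (b & q))) = {s0, s4, s6, s7}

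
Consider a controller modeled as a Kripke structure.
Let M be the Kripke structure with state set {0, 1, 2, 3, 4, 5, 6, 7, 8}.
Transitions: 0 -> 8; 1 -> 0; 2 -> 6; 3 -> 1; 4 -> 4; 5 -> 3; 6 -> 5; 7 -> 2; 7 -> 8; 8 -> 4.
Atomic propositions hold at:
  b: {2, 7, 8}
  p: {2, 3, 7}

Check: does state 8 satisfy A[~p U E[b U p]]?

Sat(~p) = {0, 1, 4, 5, 6, 8}
E[b U p]: least fixpoint, start Z0 = Sat(p) = {2, 3, 7}, add states in Sat(b) with some successor in Z. Already a fixed point.
Sat(E[b U p]) = {2, 3, 7}
A[~p U E[b U p]]: least fixpoint, start Z0 = Sat(E[b U p]) = {2, 3, 7}, add states in Sat(~p) with every successor in Z. Z1 = {2, 3, 5, 7}; Z2 = {2, 3, 5, 6, 7}; fixed.
Sat(A[~p U E[b U p]]) = {2, 3, 5, 6, 7}
8 ∉ Sat(A[~p U E[b U p]]) = {2, 3, 5, 6, 7}, so the formula does not hold at 8.

No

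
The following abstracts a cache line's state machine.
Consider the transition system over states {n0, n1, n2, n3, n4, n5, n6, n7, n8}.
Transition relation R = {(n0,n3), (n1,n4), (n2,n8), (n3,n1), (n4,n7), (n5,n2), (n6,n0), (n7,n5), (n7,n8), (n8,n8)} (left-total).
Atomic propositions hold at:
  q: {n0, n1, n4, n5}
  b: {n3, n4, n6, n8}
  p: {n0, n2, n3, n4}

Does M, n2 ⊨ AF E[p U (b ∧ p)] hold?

No

Sat(b ∧ p) = {n3, n4}
E[p U (b ∧ p)]: least fixpoint, start Z0 = Sat((b ∧ p)) = {n3, n4}, add states in Sat(p) with some successor in Z. Z1 = {n0, n3, n4}; fixed.
Sat(E[p U (b ∧ p)]) = {n0, n3, n4}
AF E[p U (b ∧ p)]: least fixpoint, start Z0 = {n0, n3, n4}, add states with every successor in Z. Z1 = {n0, n1, n3, n4, n6}; fixed.
Sat(AF E[p U (b ∧ p)]) = {n0, n1, n3, n4, n6}
n2 ∉ Sat(AF E[p U (b ∧ p)]) = {n0, n1, n3, n4, n6}, so the formula does not hold at n2.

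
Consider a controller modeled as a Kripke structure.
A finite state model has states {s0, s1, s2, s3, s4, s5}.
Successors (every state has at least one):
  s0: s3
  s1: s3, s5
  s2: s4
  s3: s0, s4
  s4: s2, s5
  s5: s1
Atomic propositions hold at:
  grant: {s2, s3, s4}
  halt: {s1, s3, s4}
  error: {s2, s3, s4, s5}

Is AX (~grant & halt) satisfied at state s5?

Sat(~grant) = {s0, s1, s5}
Sat(~grant & halt) = {s1}
Sat(AX (~grant & halt)) = {s : every successor in {s1}} = {s5}
s5 ∈ Sat(AX (~grant & halt)) = {s5}, so the formula holds at s5.

Yes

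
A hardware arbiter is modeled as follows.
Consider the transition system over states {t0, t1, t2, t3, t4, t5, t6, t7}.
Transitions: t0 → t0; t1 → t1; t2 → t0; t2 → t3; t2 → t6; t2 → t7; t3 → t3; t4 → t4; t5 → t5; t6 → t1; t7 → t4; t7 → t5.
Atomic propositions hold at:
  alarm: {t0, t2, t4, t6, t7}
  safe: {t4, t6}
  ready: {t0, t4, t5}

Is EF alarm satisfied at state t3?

EF alarm: least fixpoint, start Z0 = {t0, t2, t4, t6, t7}, add states with some successor in Z. Already a fixed point.
Sat(EF alarm) = {t0, t2, t4, t6, t7}
t3 ∉ Sat(EF alarm) = {t0, t2, t4, t6, t7}, so the formula does not hold at t3.

No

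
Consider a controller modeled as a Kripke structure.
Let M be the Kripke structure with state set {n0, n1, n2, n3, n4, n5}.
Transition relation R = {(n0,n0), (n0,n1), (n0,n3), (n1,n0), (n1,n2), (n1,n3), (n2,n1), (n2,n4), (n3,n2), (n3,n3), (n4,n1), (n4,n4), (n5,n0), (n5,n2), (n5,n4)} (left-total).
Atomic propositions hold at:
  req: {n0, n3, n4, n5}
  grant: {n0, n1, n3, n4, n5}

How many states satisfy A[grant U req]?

A[grant U req]: least fixpoint, start Z0 = Sat(req) = {n0, n3, n4, n5}, add states in Sat(grant) with every successor in Z. Already a fixed point.
Sat(A[grant U req]) = {n0, n3, n4, n5}
|Sat(A[grant U req])| = |{n0, n3, n4, n5}| = 4.

4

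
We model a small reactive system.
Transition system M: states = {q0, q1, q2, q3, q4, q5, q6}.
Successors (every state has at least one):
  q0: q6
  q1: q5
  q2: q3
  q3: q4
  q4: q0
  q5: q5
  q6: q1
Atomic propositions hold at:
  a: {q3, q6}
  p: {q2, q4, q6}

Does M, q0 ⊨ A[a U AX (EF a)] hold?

Yes

EF a: least fixpoint, start Z0 = {q3, q6}, add states with some successor in Z. Z1 = {q0, q2, q3, q6}; Z2 = {q0, q2, q3, q4, q6}; fixed.
Sat(EF a) = {q0, q2, q3, q4, q6}
Sat(AX (EF a)) = {s : every successor in {q0, q2, q3, q4, q6}} = {q0, q2, q3, q4}
A[a U AX (EF a)]: least fixpoint, start Z0 = Sat(AX (EF a)) = {q0, q2, q3, q4}, add states in Sat(a) with every successor in Z. Already a fixed point.
Sat(A[a U AX (EF a)]) = {q0, q2, q3, q4}
q0 ∈ Sat(A[a U AX (EF a)]) = {q0, q2, q3, q4}, so the formula holds at q0.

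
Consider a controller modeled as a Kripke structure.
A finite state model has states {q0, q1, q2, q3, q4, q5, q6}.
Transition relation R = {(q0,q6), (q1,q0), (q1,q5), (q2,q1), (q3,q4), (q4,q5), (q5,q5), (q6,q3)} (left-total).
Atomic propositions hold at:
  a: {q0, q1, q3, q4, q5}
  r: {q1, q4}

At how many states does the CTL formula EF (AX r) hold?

Sat(AX r) = {s : every successor in {q1, q4}} = {q2, q3}
EF (AX r): least fixpoint, start Z0 = {q2, q3}, add states with some successor in Z. Z1 = {q2, q3, q6}; Z2 = {q0, q2, q3, q6}; Z3 = {q0, q1, q2, q3, q6}; fixed.
Sat(EF (AX r)) = {q0, q1, q2, q3, q6}
|Sat(EF (AX r))| = |{q0, q1, q2, q3, q6}| = 5.

5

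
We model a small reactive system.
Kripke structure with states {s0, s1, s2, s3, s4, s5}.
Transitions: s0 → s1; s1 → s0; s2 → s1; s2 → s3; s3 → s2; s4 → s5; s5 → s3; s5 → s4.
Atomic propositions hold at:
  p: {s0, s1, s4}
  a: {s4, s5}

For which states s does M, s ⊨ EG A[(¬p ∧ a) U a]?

Sat(¬p) = {s2, s3, s5}
Sat(¬p ∧ a) = {s5}
A[(¬p ∧ a) U a]: least fixpoint, start Z0 = Sat(a) = {s4, s5}, add states in Sat(¬p ∧ a) with every successor in Z. Already a fixed point.
Sat(A[(¬p ∧ a) U a]) = {s4, s5}
EG A[(¬p ∧ a) U a]: greatest fixpoint, start Z0 = {s4, s5}, keep only states in Sat with some successor in Z. Already a fixed point.
Sat(EG A[(¬p ∧ a) U a]) = {s4, s5}

{s4, s5}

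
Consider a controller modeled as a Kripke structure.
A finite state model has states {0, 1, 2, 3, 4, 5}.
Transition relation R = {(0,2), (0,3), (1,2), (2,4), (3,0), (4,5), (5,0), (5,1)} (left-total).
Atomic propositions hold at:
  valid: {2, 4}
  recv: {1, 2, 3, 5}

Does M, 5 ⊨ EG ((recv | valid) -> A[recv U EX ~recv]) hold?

Yes

Sat(recv | valid) = {1, 2, 3, 4, 5}
Sat(~recv) = {0, 4}
Sat(EX ~recv) = {s : some successor in {0, 4}} = {2, 3, 5}
A[recv U EX ~recv]: least fixpoint, start Z0 = Sat(EX ~recv) = {2, 3, 5}, add states in Sat(recv) with every successor in Z. Z1 = {1, 2, 3, 5}; fixed.
Sat(A[recv U EX ~recv]) = {1, 2, 3, 5}
Sat((recv | valid) -> A[recv U EX ~recv]) = {0, 1, 2, 3, 5}
EG ((recv | valid) -> A[recv U EX ~recv]): greatest fixpoint, start Z0 = {0, 1, 2, 3, 5}, keep only states in Sat with some successor in Z. Z1 = {0, 1, 3, 5}; Z2 = {0, 3, 5}; fixed.
Sat(EG ((recv | valid) -> A[recv U EX ~recv])) = {0, 3, 5}
5 ∈ Sat(EG ((recv | valid) -> A[recv U EX ~recv])) = {0, 3, 5}, so the formula holds at 5.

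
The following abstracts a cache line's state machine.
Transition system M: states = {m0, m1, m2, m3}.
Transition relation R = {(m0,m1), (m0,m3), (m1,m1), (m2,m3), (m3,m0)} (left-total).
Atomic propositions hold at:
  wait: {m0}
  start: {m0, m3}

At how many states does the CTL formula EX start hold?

Sat(EX start) = {s : some successor in {m0, m3}} = {m0, m2, m3}
|Sat(EX start)| = |{m0, m2, m3}| = 3.

3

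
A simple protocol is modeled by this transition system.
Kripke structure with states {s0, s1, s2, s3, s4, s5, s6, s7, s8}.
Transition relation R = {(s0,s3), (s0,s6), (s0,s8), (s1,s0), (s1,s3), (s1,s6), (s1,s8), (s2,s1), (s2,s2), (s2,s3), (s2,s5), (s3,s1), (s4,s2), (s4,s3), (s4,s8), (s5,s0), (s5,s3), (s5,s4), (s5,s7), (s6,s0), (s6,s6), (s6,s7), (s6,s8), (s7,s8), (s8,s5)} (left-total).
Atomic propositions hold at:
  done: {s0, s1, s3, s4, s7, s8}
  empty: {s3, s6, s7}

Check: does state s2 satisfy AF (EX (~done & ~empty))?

Sat(~done) = {s2, s5, s6}
Sat(~empty) = {s0, s1, s2, s4, s5, s8}
Sat(~done & ~empty) = {s2, s5}
Sat(EX (~done & ~empty)) = {s : some successor in {s2, s5}} = {s2, s4, s8}
AF (EX (~done & ~empty)): least fixpoint, start Z0 = {s2, s4, s8}, add states with every successor in Z. Z1 = {s2, s4, s7, s8}; fixed.
Sat(AF (EX (~done & ~empty))) = {s2, s4, s7, s8}
s2 ∈ Sat(AF (EX (~done & ~empty))) = {s2, s4, s7, s8}, so the formula holds at s2.

Yes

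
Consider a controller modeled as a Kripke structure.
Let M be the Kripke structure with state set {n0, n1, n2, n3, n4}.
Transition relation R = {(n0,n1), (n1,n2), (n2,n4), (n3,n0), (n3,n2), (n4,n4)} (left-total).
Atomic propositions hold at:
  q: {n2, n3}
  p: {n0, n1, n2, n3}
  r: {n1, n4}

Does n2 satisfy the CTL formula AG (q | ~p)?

Sat(~p) = {n4}
Sat(q | ~p) = {n2, n3, n4}
AG (q | ~p): greatest fixpoint, start Z0 = {n2, n3, n4}, keep only states in Sat with every successor in Z. Z1 = {n2, n4}; fixed.
Sat(AG (q | ~p)) = {n2, n4}
n2 ∈ Sat(AG (q | ~p)) = {n2, n4}, so the formula holds at n2.

Yes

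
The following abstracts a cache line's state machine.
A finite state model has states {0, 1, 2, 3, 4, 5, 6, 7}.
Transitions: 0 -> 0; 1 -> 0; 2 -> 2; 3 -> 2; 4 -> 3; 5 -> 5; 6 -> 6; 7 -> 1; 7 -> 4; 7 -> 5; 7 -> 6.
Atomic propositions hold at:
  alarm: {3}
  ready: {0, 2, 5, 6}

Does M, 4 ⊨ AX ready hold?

No

Sat(AX ready) = {s : every successor in {0, 2, 5, 6}} = {0, 1, 2, 3, 5, 6}
4 ∉ Sat(AX ready) = {0, 1, 2, 3, 5, 6}, so the formula does not hold at 4.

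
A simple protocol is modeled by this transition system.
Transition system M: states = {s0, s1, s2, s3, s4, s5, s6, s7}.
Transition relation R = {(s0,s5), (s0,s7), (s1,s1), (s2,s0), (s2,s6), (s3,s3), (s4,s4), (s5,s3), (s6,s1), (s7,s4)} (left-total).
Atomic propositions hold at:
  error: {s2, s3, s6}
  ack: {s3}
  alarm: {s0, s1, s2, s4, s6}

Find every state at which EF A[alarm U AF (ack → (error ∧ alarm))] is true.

{s0, s1, s2, s4, s5, s6, s7}

Sat(error ∧ alarm) = {s2, s6}
Sat(ack → (error ∧ alarm)) = {s0, s1, s2, s4, s5, s6, s7}
AF (ack → (error ∧ alarm)): least fixpoint, start Z0 = {s0, s1, s2, s4, s5, s6, s7}, add states with every successor in Z. Already a fixed point.
Sat(AF (ack → (error ∧ alarm))) = {s0, s1, s2, s4, s5, s6, s7}
A[alarm U AF (ack → (error ∧ alarm))]: least fixpoint, start Z0 = Sat(AF (ack → (error ∧ alarm))) = {s0, s1, s2, s4, s5, s6, s7}, add states in Sat(alarm) with every successor in Z. Already a fixed point.
Sat(A[alarm U AF (ack → (error ∧ alarm))]) = {s0, s1, s2, s4, s5, s6, s7}
EF A[alarm U AF (ack → (error ∧ alarm))]: least fixpoint, start Z0 = {s0, s1, s2, s4, s5, s6, s7}, add states with some successor in Z. Already a fixed point.
Sat(EF A[alarm U AF (ack → (error ∧ alarm))]) = {s0, s1, s2, s4, s5, s6, s7}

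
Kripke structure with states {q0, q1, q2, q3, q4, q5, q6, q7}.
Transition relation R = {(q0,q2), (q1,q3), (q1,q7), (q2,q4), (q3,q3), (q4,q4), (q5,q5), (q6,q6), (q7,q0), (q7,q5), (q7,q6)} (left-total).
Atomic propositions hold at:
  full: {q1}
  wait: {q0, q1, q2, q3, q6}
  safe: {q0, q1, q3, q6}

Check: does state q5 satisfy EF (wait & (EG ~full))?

Sat(~full) = {q0, q2, q3, q4, q5, q6, q7}
EG ~full: greatest fixpoint, start Z0 = {q0, q2, q3, q4, q5, q6, q7}, keep only states in Sat with some successor in Z. Already a fixed point.
Sat(EG ~full) = {q0, q2, q3, q4, q5, q6, q7}
Sat(wait & (EG ~full)) = {q0, q2, q3, q6}
EF (wait & (EG ~full)): least fixpoint, start Z0 = {q0, q2, q3, q6}, add states with some successor in Z. Z1 = {q0, q1, q2, q3, q6, q7}; fixed.
Sat(EF (wait & (EG ~full))) = {q0, q1, q2, q3, q6, q7}
q5 ∉ Sat(EF (wait & (EG ~full))) = {q0, q1, q2, q3, q6, q7}, so the formula does not hold at q5.

No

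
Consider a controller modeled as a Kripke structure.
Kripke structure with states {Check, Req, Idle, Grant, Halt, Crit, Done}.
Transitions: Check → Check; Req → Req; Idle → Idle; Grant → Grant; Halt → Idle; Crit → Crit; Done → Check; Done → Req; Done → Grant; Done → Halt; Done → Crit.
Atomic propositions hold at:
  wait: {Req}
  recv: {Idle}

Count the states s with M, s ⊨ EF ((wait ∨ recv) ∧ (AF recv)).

3

Sat(wait ∨ recv) = {Req, Idle}
AF recv: least fixpoint, start Z0 = {Idle}, add states with every successor in Z. Z1 = {Idle, Halt}; fixed.
Sat(AF recv) = {Idle, Halt}
Sat((wait ∨ recv) ∧ (AF recv)) = {Idle}
EF ((wait ∨ recv) ∧ (AF recv)): least fixpoint, start Z0 = {Idle}, add states with some successor in Z. Z1 = {Idle, Halt}; Z2 = {Idle, Halt, Done}; fixed.
Sat(EF ((wait ∨ recv) ∧ (AF recv))) = {Idle, Halt, Done}
|Sat(EF ((wait ∨ recv) ∧ (AF recv)))| = |{Idle, Halt, Done}| = 3.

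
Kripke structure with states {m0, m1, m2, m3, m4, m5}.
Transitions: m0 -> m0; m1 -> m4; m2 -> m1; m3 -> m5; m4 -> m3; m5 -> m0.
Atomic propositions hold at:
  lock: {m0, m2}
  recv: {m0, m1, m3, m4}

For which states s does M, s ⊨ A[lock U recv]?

A[lock U recv]: least fixpoint, start Z0 = Sat(recv) = {m0, m1, m3, m4}, add states in Sat(lock) with every successor in Z. Z1 = {m0, m1, m2, m3, m4}; fixed.
Sat(A[lock U recv]) = {m0, m1, m2, m3, m4}

{m0, m1, m2, m3, m4}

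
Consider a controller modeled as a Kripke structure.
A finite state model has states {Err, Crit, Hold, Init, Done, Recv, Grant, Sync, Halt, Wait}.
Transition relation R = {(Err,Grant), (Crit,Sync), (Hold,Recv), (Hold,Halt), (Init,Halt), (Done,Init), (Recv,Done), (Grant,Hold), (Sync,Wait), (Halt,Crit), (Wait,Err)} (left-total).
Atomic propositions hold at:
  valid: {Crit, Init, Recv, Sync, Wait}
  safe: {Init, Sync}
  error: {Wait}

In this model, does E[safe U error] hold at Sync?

E[safe U error]: least fixpoint, start Z0 = Sat(error) = {Wait}, add states in Sat(safe) with some successor in Z. Z1 = {Sync, Wait}; fixed.
Sat(E[safe U error]) = {Sync, Wait}
Sync ∈ Sat(E[safe U error]) = {Sync, Wait}, so the formula holds at Sync.

Yes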